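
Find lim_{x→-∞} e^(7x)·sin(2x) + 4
Evaluate the dominant behaviour as x → -∞; each term tends to a finite value or vanishes.
Limit = 4.

Final answer: 4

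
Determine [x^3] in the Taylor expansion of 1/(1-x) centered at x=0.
Expand to order 3: 1/(1-x) = x^3 + x^2 + x + 1 + O(x^4).
The coefficient of x^3 is 1.

Final answer: 1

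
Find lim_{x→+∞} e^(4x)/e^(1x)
This is an ∞/∞ indeterminate form as x → +∞.
Rewrite e^(4x)/e^(1x) = e^((4−1)x) = e^(3x); the exponent coefficient is 3 > 0 so e^(3x) → ∞.
Limit = ∞.

Final answer: ∞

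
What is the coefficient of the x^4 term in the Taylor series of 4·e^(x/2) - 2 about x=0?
Expand to order 4: 4·e^(x/2) - 2 = x^4/96 + x^3/12 + x^2/2 + 2·x + 2 + O(x^5).
The coefficient of x^4 is 1/96.

Final answer: 1/96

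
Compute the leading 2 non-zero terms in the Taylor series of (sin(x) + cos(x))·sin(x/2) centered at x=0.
x^2/2 + x/2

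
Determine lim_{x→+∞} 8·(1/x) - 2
Evaluate the dominant behaviour as x → +∞; each term tends to a finite value or vanishes.
Limit = -2.

Final answer: -2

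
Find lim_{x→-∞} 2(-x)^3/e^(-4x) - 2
The quotient is an ∞/∞ indeterminate form as x → -∞.
Compare growth rates of the dominant terms (exponentials ≫ polynomials ≫ logarithms), or apply L'Hôpital's rule; the quotient → 0.
Adding the constant: 0 - 2 = -2. Limit = -2.

Final answer: -2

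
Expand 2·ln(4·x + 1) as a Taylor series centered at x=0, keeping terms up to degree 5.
2048·x^5/5 - 128·x^4 + 128·x^3/3 - 16·x^2 + 8·x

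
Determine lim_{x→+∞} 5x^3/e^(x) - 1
The quotient is an ∞/∞ indeterminate form as x → +∞.
The exponential denominator e^(x) dominates the polynomial numerator (e^x ≫ x^3 as x → ∞), so the quotient → 0.
Adding the constant: 0 - 1 = -1. Limit = -1.

Final answer: -1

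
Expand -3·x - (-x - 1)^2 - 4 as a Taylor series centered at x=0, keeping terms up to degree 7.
-x^2 - 5·x - 5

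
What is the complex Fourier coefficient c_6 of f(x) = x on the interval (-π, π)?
Compute the real Fourier coefficients first: a_6 = 0, b_6 = -1/3.
Then c_6 = (a_6 − i·b_6)/2 = i/6.

Final answer: i/6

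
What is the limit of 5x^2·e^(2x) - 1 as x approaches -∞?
The product is a 0·∞ indeterminate form at x → -∞.
Rewrite the product as 5x^2 / e^(-2x) (an ∞/∞ form) and apply L'Hôpital, or use the standard hierarchy e^(2|x|) ≫ |x^2| as x → -∞.
The indeterminate product → 0, so the limit = -1.

Final answer: -1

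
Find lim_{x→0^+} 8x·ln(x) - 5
The product is a 0·∞ indeterminate form at x → 0⁺.
Rewrite the product as 8·ln(x) / x^(-1) and apply L'Hôpital, or use the standard hierarchy x^(-1) ≫ |ln x| as x → 0⁺.
The indeterminate product → 0, so the limit = -5.

Final answer: -5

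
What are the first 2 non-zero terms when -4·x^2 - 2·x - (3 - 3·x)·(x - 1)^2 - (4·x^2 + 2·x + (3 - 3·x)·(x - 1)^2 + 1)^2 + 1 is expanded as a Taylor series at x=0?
63·x - 18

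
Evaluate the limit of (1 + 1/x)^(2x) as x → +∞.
As x → +∞: write (1 + 1/x)^(2x) = ((1 + 1/x)^x)^2 → (e^1)^2 = e^2.
Limit = e^(2).

Final answer: e^(2)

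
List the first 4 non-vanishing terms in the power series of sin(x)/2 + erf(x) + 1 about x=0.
x^5·(1/240 + 1/(5·√(π))) + x^3·(-2/(3·√(π)) - 1/12) + x·(1/2 + 2/√(π)) + 1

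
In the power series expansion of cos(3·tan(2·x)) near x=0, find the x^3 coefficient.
Expand to order 3: cos(3·tan(2·x)) = 1 - 18·x^2 + O(x^4).
The coefficient of x^3 is 0.

Final answer: 0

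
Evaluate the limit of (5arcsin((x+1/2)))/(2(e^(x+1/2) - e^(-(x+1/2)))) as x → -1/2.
Both numerator and denominator → 0 as x → -1/2; this is a 0/0 indeterminate form.
Expand each to leading order near x = -1/2: numerator ~ 5·(x + 1/2), denominator ~ 4·(x + 1/2).
The limit of the ratio is 5/4.

Final answer: 5/4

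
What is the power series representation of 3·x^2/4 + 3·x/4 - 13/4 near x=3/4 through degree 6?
-145/64 + 15·(x - 3/4)/8 + 3·(x - 3/4)^2/4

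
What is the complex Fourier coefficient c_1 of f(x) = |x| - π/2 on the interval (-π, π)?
Compute the real Fourier coefficients first: a_1 = -4/π, b_1 = 0.
Then c_1 = (a_1 − i·b_1)/2 = -2/π.

Final answer: -2/π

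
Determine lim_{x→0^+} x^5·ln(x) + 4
The product is a 0·∞ indeterminate form at x → 0⁺.
Rewrite the product as ln(x) / x^(-5) and apply L'Hôpital, or use the standard hierarchy x^(-5) ≫ |ln x| as x → 0⁺.
The indeterminate product → 0, so the limit = 4.

Final answer: 4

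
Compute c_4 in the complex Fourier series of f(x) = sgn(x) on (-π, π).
Compute the real Fourier coefficients first: a_4 = 0, b_4 = 0.
Then c_4 = (a_4 − i·b_4)/2 = 0.

Final answer: 0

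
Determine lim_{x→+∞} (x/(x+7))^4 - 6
As x → +∞: x/(x+7) = 1/(1 + 7/x) → 1, and the 4th power of a limit-1 base also → 1; with the additive constant, 1 - 6 = -5.
Limit = -5.

Final answer: -5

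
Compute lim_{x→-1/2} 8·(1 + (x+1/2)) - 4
Direct substitution at x = -1/2 gives 4.

Final answer: 4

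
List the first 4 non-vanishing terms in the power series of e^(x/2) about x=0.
x^3/48 + x^2/8 + x/2 + 1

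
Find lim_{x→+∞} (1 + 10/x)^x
As x → +∞: this is the defining limit (1 + 10/x)^x → e^10.
Limit = e^(10).

Final answer: e^(10)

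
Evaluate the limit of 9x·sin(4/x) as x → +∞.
As x → +∞: let u = 4/x → 0⁺; then 9·x·sin(4/x) = 9·4·sin(u)/u → 9·4·1 = 36.
Limit = 36.

Final answer: 36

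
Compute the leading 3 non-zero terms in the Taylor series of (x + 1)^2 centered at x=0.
x^2 + 2·x + 1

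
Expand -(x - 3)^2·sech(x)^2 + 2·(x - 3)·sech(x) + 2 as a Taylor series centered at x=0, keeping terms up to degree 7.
-877·x^7/360 + 389·x^6/120 + 53·x^5/12 - 25·x^4/4 - 7·x^3 + 11·x^2 + 8·x - 13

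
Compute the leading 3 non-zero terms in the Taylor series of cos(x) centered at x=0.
x^4/24 - x^2/2 + 1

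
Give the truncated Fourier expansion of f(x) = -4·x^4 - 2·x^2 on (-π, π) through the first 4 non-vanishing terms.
(-184 + 32·π^2)·cos(x) + (10 - 8·π^2)·cos(2·x) + (-40/27 + 32·π^2/9)·cos(3·x) - 4·π^4/5 - 2·π^2/3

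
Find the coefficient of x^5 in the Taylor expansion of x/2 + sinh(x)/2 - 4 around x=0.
Expand to order 5: x/2 + sinh(x)/2 - 4 = x^5/240 + x^3/12 + x - 4 + O(x^6).
The coefficient of x^5 is 1/240.

Final answer: 1/240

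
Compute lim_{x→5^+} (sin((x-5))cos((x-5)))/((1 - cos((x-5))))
Both numerator and denominator → 0 as x → 5^+; this is a 0/0 indeterminate form.
Expand each to leading order near x = 5: numerator ~ (x - 5), denominator ~ (x - 5)^2/2.
The limit of the ratio is ∞.

Final answer: ∞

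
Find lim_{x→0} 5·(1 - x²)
Direct substitution at x = 0 gives 5.

Final answer: 5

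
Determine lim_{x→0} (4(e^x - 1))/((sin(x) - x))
Both numerator and denominator → 0 as x → 0; this is a 0/0 indeterminate form.
Expand each to leading order near x = 0: numerator ~ 4·x, denominator ~ -x^3/6.
The limit of the ratio is -∞.

Final answer: -∞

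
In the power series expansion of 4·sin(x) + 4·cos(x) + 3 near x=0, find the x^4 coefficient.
Expand to order 4: 4·sin(x) + 4·cos(x) + 3 = x^4/6 - 2·x^3/3 - 2·x^2 + 4·x + 7 + O(x^5).
The coefficient of x^4 is 1/6.

Final answer: 1/6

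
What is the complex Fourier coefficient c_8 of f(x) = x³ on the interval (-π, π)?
Compute the real Fourier coefficients first: a_8 = 0, b_8 = 3/128 - π^2/4.
Then c_8 = (a_8 − i·b_8)/2 = -3·i/256 + i·π^2/8.

Final answer: -3·i/256 + i·π^2/8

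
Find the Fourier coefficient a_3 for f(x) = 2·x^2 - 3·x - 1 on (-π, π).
a_3 = (1/π) ∫_{-π}^{π} f(x)·cos(3x) dx.
Evaluate the integral (use parity and integration by parts as needed): a_3 = -8/9.

Final answer: -8/9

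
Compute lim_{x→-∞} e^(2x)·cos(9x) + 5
Evaluate the dominant behaviour as x → -∞; each term tends to a finite value or vanishes.
Limit = 5.

Final answer: 5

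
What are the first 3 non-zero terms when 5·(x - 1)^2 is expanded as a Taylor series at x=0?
5·x^2 - 10·x + 5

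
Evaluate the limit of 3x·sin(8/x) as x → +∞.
As x → +∞: let u = 8/x → 0⁺; then 3·x·sin(8/x) = 3·8·sin(u)/u → 3·8·1 = 24.
Limit = 24.

Final answer: 24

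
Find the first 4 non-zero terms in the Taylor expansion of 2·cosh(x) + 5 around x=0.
x^6/360 + x^4/12 + x^2 + 7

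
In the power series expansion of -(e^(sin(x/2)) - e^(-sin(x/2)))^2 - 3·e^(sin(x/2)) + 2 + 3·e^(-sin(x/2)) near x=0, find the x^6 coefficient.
Expand to order 6: -(e^(sin(x/2)) - e^(-sin(x/2)))^2 - 3·e^(sin(x/2)) + 2 + 3·e^(-sin(x/2)) = x^6/120 + x^5/80 - x^2 - 3·x + 2 + O(x^7).
The coefficient of x^6 is 1/120.

Final answer: 1/120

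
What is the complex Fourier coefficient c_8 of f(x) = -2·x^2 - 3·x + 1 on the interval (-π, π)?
Compute the real Fourier coefficients first: a_8 = -1/8, b_8 = 3/4.
Then c_8 = (a_8 − i·b_8)/2 = -1/16 - 3·i/8.

Final answer: -1/16 - 3·i/8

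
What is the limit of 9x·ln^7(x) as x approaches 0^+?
This is a 0·∞ indeterminate form at x → 0⁺.
Rewrite the product as 9·ln^7(x) / x^(-1) and apply L'Hôpital, or use the standard hierarchy x^(-1) ≫ |ln x|^7 as x → 0⁺.
The indeterminate product → 0, so the limit = 0.

Final answer: 0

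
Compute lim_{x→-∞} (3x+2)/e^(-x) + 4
The quotient is an ∞/∞ indeterminate form as x → -∞.
Compare growth rates of the dominant terms (exponentials ≫ polynomials ≫ logarithms), or apply L'Hôpital's rule; the quotient → 0.
Adding the constant: 0 + 4 = 4. Limit = 4.

Final answer: 4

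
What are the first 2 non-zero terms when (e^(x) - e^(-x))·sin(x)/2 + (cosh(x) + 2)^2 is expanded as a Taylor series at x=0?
4·x^2 + 9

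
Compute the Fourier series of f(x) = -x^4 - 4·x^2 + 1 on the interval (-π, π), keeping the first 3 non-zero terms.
(-32 + 8·π^2)·cos(x) + (-2·π^2 - 1)·cos(2·x) - π^4/5 - 4·π^2/3 + 1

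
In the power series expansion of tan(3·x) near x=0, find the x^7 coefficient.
Expand to order 7: tan(3·x) = 4131·x^7/35 + 162·x^5/5 + 9·x^3 + 3·x + O(x^8).
The coefficient of x^7 is 4131/35.

Final answer: 4131/35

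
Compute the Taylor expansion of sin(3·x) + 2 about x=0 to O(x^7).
81·x^5/40 - 9·x^3/2 + 3·x + 2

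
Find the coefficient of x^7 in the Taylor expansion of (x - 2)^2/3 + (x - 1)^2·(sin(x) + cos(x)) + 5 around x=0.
Expand to order 7: (x - 2)^2/3 + (x - 1)^2·(sin(x) + cos(x)) + 5 = 11·x^7/1008 + 17·x^6/720 - 29·x^5/120 - x^4/8 + 11·x^3/6 - 7·x^2/6 - 7·x/3 + 22/3 + O(x^8).
The coefficient of x^7 is 11/1008.

Final answer: 11/1008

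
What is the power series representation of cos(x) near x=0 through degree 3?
1 - x^2/2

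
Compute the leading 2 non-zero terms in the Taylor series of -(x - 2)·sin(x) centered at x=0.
-x^2 + 2·x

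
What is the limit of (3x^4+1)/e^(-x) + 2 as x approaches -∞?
The quotient is an ∞/∞ indeterminate form as x → -∞.
Compare growth rates of the dominant terms (exponentials ≫ polynomials ≫ logarithms), or apply L'Hôpital's rule; the quotient → 0.
Adding the constant: 0 + 2 = 2. Limit = 2.

Final answer: 2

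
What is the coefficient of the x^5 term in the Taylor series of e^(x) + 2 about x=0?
Expand to order 5: e^(x) + 2 = x^5/120 + x^4/24 + x^3/6 + x^2/2 + x + 3 + O(x^6).
The coefficient of x^5 is 1/120.

Final answer: 1/120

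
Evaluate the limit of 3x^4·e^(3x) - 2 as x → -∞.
The product is a 0·∞ indeterminate form at x → -∞.
Rewrite the product as 3x^4 / e^(-3x) (an ∞/∞ form) and apply L'Hôpital, or use the standard hierarchy e^(3|x|) ≫ |x^4| as x → -∞.
The indeterminate product → 0, so the limit = -2.

Final answer: -2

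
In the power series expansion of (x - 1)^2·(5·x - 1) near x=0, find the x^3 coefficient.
Expand to order 3: (x - 1)^2·(5·x - 1) = 5·x^3 - 11·x^2 + 7·x - 1 + O(x^4).
The coefficient of x^3 is 5.

Final answer: 5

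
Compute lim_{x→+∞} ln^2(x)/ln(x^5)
This is an ∞/∞ indeterminate form as x → +∞.
Write ln(x^5) = 5·ln(x), reducing the quotient to ln(x)/5 → ∞.
Limit = ∞.

Final answer: ∞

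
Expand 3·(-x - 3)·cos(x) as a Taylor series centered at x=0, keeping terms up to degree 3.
3·x^3/2 + 9·x^2/2 - 3·x - 9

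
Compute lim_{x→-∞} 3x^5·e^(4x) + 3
The product is a 0·∞ indeterminate form at x → -∞.
Rewrite the product as 3x^5 / e^(-4x) (an ∞/∞ form) and apply L'Hôpital, or use the standard hierarchy e^(4|x|) ≫ |x^5| as x → -∞.
The indeterminate product → 0, so the limit = 3.

Final answer: 3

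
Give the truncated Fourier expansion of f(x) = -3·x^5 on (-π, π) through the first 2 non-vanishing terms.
(-720 - 6·π^4 + 120·π^2)·sin(x) + (-15·π^2 + 45/2 + 3·π^4)·sin(2·x)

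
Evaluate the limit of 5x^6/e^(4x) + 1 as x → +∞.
The quotient is an ∞/∞ indeterminate form as x → +∞.
The exponential denominator e^(4x) dominates the polynomial numerator (e^x ≫ x^6 as x → ∞), so the quotient → 0.
Adding the constant: 0 + 1 = 1. Limit = 1.

Final answer: 1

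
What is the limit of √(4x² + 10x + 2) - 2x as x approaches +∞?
As x → +∞: multiply by the conjugate to get (10x+2)/(√(4x²+10x+2)+2x); the denominator ~ 4x, so the limit is 10/4 = 5/2.
Limit = 5/2.

Final answer: 5/2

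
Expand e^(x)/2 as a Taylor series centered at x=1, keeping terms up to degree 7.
e/2 + e·(x - 1)/2 + e·(x - 1)^2/4 + e·(x - 1)^3/12 + e·(x - 1)^4/48 + e·(x - 1)^5/240 + e·(x - 1)^6/1440 + e·(x - 1)^7/10080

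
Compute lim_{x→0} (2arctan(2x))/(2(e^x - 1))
Both numerator and denominator → 0 as x → 0; this is a 0/0 indeterminate form.
Expand each to leading order near x = 0: numerator ~ 4·x, denominator ~ 2·x.
The limit of the ratio is 2.

Final answer: 2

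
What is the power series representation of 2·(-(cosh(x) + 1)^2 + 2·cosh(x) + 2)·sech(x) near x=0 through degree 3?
-2·x^2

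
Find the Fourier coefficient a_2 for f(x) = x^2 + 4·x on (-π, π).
a_2 = (1/π) ∫_{-π}^{π} f(x)·cos(2x) dx.
Evaluate the integral (use parity and integration by parts as needed): a_2 = 1.

Final answer: 1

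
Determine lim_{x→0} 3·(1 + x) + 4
Direct substitution at x = 0 gives 7.

Final answer: 7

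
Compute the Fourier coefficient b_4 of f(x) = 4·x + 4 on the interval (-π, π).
b_4 = (1/π) ∫_{-π}^{π} f(x)·sin(4x) dx.
Evaluate the integral (use parity and integration by parts as needed): b_4 = -2.

Final answer: -2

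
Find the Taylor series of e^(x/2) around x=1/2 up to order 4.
e^(1/4) + e^(1/4)·(x - 1/2)/2 + e^(1/4)·(x - 1/2)^2/8 + e^(1/4)·(x - 1/2)^3/48 + e^(1/4)·(x - 1/2)^4/384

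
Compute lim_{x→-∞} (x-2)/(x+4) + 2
Evaluate the dominant behaviour as x → -∞; each term tends to a finite value or vanishes.
Limit = 3.

Final answer: 3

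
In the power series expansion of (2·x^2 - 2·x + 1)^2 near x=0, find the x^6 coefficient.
Expand to order 6: (2·x^2 - 2·x + 1)^2 = 4·x^4 - 8·x^3 + 8·x^2 - 4·x + 1 + O(x^7).
The coefficient of x^6 is 0.

Final answer: 0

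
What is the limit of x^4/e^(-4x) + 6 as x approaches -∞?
The quotient is an ∞/∞ indeterminate form as x → -∞.
Compare growth rates of the dominant terms (exponentials ≫ polynomials ≫ logarithms), or apply L'Hôpital's rule; the quotient → 0.
Adding the constant: 0 + 6 = 6. Limit = 6.

Final answer: 6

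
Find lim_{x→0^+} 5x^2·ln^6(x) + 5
The product is a 0·∞ indeterminate form at x → 0⁺.
Rewrite the product as 5·ln^6(x) / x^(-2) and apply L'Hôpital, or use the standard hierarchy x^(-2) ≫ |ln x|^6 as x → 0⁺.
The indeterminate product → 0, so the limit = 5.

Final answer: 5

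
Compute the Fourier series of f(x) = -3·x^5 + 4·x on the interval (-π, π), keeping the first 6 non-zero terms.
(-712 - 6·π^4 + 120·π^2)·sin(x) + (-15·π^2 + 37/2 + 3·π^4)·sin(2·x) + (-2·π^4 - 8/27 + 40·π^2/9)·sin(3·x) + (-15·π^2/8 - 83/64 + 3·π^4/2)·sin(4·x) + (-6·π^4/5 + 856/625 + 24·π^2/25)·sin(5·x) + (-5·π^2/9 - 67/54 + π^4)·sin(6·x)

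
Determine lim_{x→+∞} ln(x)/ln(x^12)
This is an ∞/∞ indeterminate form as x → +∞.
Write ln(x^12) = 12·ln(x), reducing the quotient to 1/12.
Limit = 1/12.

Final answer: 1/12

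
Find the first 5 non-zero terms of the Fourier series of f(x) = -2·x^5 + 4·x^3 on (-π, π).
(-528 - 4·π^4 + 88·π^2)·sin(x) + (-14·π^2 + 21 + 2·π^4)·sin(2·x) + (-4·π^4/3 - 304/81 + 152·π^2/27)·sin(3·x) + (-13·π^2/4 + 39/32 + π^4)·sin(4·x) + (-4·π^4/5 - 336/625 + 56·π^2/25)·sin(5·x)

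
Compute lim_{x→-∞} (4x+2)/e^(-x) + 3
The quotient is an ∞/∞ indeterminate form as x → -∞.
Compare growth rates of the dominant terms (exponentials ≫ polynomials ≫ logarithms), or apply L'Hôpital's rule; the quotient → 0.
Adding the constant: 0 + 3 = 3. Limit = 3.

Final answer: 3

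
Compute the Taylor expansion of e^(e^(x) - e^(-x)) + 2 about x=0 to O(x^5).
4·x^4/3 + 5·x^3/3 + 2·x^2 + 2·x + 3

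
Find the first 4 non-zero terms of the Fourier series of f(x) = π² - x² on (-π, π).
4·cos(x) - cos(2·x) + 4·cos(3·x)/9 + 2·π^2/3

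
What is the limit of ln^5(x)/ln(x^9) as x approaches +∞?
This is an ∞/∞ indeterminate form as x → +∞.
Write ln(x^9) = 9·ln(x), reducing the quotient to ln^4(x)/9 → ∞.
Limit = ∞.

Final answer: ∞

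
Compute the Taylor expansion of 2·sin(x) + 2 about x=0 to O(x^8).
-x^7/2520 + x^5/60 - x^3/3 + 2·x + 2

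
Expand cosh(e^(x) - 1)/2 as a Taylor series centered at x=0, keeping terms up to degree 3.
x^3/4 + x^2/4 + 1/2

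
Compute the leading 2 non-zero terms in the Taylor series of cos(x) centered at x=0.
1 - x^2/2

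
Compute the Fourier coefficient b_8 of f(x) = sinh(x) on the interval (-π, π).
b_8 = (1/π) ∫_{-π}^{π} f(x)·sin(8x) dx.
Evaluate the integral (use parity and integration by parts as needed): b_8 = -16·sinh(π)/(65·π).

Final answer: -16·sinh(π)/(65·π)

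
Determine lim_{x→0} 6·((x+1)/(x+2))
Direct substitution at x = 0 gives 3.

Final answer: 3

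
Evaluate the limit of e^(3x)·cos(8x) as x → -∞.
Evaluate the dominant behaviour as x → -∞; each term tends to a finite value or vanishes.
Limit = 0.

Final answer: 0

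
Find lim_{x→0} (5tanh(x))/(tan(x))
Both numerator and denominator → 0 as x → 0; this is a 0/0 indeterminate form.
Expand each to leading order near x = 0: numerator ~ 5·x, denominator ~ x.
The limit of the ratio is 5.

Final answer: 5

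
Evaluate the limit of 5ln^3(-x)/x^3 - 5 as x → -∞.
The quotient is an ∞/∞ indeterminate form as x → -∞.
Compare growth rates of the dominant terms (exponentials ≫ polynomials ≫ logarithms), or apply L'Hôpital's rule; the quotient → 0.
Adding the constant: 0 - 5 = -5. Limit = -5.

Final answer: -5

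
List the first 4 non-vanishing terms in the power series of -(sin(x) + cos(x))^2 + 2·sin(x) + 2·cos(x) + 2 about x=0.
x^4/12 + x^3 - x^2 + 3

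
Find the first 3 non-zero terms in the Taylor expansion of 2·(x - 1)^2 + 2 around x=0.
2·x^2 - 4·x + 4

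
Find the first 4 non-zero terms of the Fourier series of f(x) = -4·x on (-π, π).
-8·sin(x) + 4·sin(2·x) - 8·sin(3·x)/3 + 2·sin(4·x)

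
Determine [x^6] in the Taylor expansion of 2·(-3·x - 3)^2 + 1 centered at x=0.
Expand to order 6: 2·(-3·x - 3)^2 + 1 = 18·x^2 + 36·x + 19 + O(x^7).
The coefficient of x^6 is 0.

Final answer: 0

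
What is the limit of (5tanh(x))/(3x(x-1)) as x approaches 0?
Both numerator and denominator → 0 as x → 0; this is a 0/0 indeterminate form.
Expand each to leading order near x = 0: numerator ~ 5·x, denominator ~ -3·x.
The limit of the ratio is -5/3.

Final answer: -5/3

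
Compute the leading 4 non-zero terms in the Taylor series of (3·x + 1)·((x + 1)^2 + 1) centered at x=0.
3·x^3 + 7·x^2 + 8·x + 2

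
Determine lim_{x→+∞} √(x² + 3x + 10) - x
This is an ∞ − ∞ indeterminate form.
Multiply and divide by the conjugate √(x²+3x + 10) + x; the x² terms cancel, leaving (3x + 10)/(√(x²+3x + 10)+x) → 3/2.
Limit = 3/2.

Final answer: 3/2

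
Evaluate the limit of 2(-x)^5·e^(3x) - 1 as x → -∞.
The product is a 0·∞ indeterminate form at x → -∞.
Rewrite the product as 2(-x)^5 / e^(-3x) (an ∞/∞ form) and apply L'Hôpital, or use the standard hierarchy e^(3|x|) ≫ |(-x)^5| as x → -∞.
The indeterminate product → 0, so the limit = -1.

Final answer: -1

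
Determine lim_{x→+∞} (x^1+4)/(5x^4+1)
This is an ∞/∞ indeterminate form as x → +∞.
Divide numerator and denominator by x^4 and let the lower-order terms vanish; the numerator's degree 1 is below the denominator's degree 4, so the quotient → 0.
Limit = 0.

Final answer: 0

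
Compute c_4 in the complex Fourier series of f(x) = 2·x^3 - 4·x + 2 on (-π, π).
Compute the real Fourier coefficients first: a_4 = 0, b_4 = 19/8 - π^2.
Then c_4 = (a_4 − i·b_4)/2 = -19·i/16 + i·π^2/2.

Final answer: -19·i/16 + i·π^2/2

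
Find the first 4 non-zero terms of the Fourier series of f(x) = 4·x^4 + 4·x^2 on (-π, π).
(176 - 32·π^2)·cos(x) + (-8 + 8·π^2)·cos(2·x) + (16/27 - 32·π^2/9)·cos(3·x) + 4·π^2/3 + 4·π^4/5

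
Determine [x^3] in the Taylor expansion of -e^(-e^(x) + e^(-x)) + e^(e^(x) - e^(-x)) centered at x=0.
Expand to order 3: -e^(-e^(x) + e^(-x)) + e^(e^(x) - e^(-x)) = 10·x^3/3 + 4·x + O(x^4).
The coefficient of x^3 is 10/3.

Final answer: 10/3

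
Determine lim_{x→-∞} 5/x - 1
Evaluate the dominant behaviour as x → -∞; each term tends to a finite value or vanishes.
Limit = -1.

Final answer: -1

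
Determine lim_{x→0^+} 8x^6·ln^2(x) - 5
The product is a 0·∞ indeterminate form at x → 0⁺.
Rewrite the product as 8·ln^2(x) / x^(-6) and apply L'Hôpital, or use the standard hierarchy x^(-6) ≫ |ln x|^2 as x → 0⁺.
The indeterminate product → 0, so the limit = -5.

Final answer: -5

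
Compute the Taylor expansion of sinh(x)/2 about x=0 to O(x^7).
x^5/240 + x^3/12 + x/2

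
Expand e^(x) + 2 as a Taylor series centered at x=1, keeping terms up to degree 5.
2 + e + e·(x - 1) + e·(x - 1)^2/2 + e·(x - 1)^3/6 + e·(x - 1)^4/24 + e·(x - 1)^5/120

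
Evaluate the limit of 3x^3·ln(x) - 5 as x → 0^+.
The product is a 0·∞ indeterminate form at x → 0⁺.
Rewrite the product as 3·ln(x) / x^(-3) and apply L'Hôpital, or use the standard hierarchy x^(-3) ≫ |ln x| as x → 0⁺.
The indeterminate product → 0, so the limit = -5.

Final answer: -5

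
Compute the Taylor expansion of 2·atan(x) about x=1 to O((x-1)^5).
π/2 + (x - 1) - (x - 1)^2/2 + (x - 1)^3/6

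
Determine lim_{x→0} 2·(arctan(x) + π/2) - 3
Direct substitution at x = 0 gives -3 + π.

Final answer: -3 + π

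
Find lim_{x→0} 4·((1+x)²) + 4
Direct substitution at x = 0 gives 8.

Final answer: 8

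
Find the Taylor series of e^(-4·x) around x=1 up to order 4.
e^(-4) - 4·e^(-4)·(x - 1) + 8·e^(-4)·(x - 1)^2 - 32·e^(-4)·(x - 1)^3/3 + 32·e^(-4)·(x - 1)^4/3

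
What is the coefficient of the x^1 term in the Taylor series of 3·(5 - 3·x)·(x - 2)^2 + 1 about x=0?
Expand to order 1: 3·(5 - 3·x)·(x - 2)^2 + 1 = 61 - 96·x + O(x^2).
The coefficient of x^1 is -96.

Final answer: -96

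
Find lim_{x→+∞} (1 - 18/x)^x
As x → +∞: this is the defining limit (1 - 18/x)^x → e^(-18).
Limit = e^(-18).

Final answer: e^(-18)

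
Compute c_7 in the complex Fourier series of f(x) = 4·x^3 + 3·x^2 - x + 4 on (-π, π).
Compute the real Fourier coefficients first: a_7 = -12/49, b_7 = -146/343 + 8·π^2/7.
Then c_7 = (a_7 − i·b_7)/2 = -6/49 - 4·i·π^2/7 + 73·i/343.

Final answer: -6/49 - 4·i·π^2/7 + 73·i/343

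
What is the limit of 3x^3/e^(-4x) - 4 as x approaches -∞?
The quotient is an ∞/∞ indeterminate form as x → -∞.
Compare growth rates of the dominant terms (exponentials ≫ polynomials ≫ logarithms), or apply L'Hôpital's rule; the quotient → 0.
Adding the constant: 0 - 4 = -4. Limit = -4.

Final answer: -4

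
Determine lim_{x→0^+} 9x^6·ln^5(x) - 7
The product is a 0·∞ indeterminate form at x → 0⁺.
Rewrite the product as 9·ln^5(x) / x^(-6) and apply L'Hôpital, or use the standard hierarchy x^(-6) ≫ |ln x|^5 as x → 0⁺.
The indeterminate product → 0, so the limit = -7.

Final answer: -7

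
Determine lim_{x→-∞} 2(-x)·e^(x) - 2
The product is a 0·∞ indeterminate form at x → -∞.
Rewrite the product as 2(-x) / e^(-x) (an ∞/∞ form) and apply L'Hôpital, or use the standard hierarchy e^(|x|) ≫ |(-x)| as x → -∞.
The indeterminate product → 0, so the limit = -2.

Final answer: -2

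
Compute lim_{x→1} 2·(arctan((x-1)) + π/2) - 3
Direct substitution at x = 1 gives -3 + π.

Final answer: -3 + π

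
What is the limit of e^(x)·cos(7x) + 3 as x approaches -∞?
Evaluate the dominant behaviour as x → -∞; each term tends to a finite value or vanishes.
Limit = 3.

Final answer: 3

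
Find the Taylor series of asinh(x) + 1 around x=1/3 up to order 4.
asinh(1/3) + 1 + 3·√(10)·(x - 1/3)/10 - 9·√(10)·(x - 1/3)^2/200 - 63·√(10)·(x - 1/3)^3/2000 + 81·√(10)·(x - 1/3)^4/3200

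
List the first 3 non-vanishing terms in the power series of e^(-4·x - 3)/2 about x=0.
4·x^2·e^(-3) - 2·x·e^(-3) + e^(-3)/2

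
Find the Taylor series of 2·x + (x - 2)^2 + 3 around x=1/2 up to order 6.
25/4 - (x - 1/2) + (x - 1/2)^2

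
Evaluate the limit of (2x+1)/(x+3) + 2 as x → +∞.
Evaluate the dominant behaviour as x → +∞; each term tends to a finite value or vanishes.
Limit = 4.

Final answer: 4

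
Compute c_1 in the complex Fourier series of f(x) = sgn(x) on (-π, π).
Compute the real Fourier coefficients first: a_1 = 0, b_1 = 4/π.
Then c_1 = (a_1 − i·b_1)/2 = -2·i/π.

Final answer: -2·i/π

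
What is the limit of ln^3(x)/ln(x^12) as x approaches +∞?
This is an ∞/∞ indeterminate form as x → +∞.
Write ln(x^12) = 12·ln(x), reducing the quotient to ln^2(x)/12 → ∞.
Limit = ∞.

Final answer: ∞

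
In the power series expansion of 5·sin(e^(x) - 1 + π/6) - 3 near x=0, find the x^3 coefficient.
Expand to order 3: 5·sin(e^(x) - 1 + π/6) - 3 = -5·x^3/4 + x^2·(-5/4 + 5·√(3)/4) + 5·√(3)·x/2 - 1/2 + O(x^4).
The coefficient of x^3 is -5/4.

Final answer: -5/4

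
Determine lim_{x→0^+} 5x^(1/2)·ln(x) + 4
The product is a 0·∞ indeterminate form at x → 0⁺.
Rewrite the product as 5·ln(x) / x^(-1/2) and apply L'Hôpital, or use the standard hierarchy x^(-1/2) ≫ |ln x| as x → 0⁺.
The indeterminate product → 0, so the limit = 4.

Final answer: 4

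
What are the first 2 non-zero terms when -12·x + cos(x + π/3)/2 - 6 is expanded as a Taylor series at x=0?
x·(-12 - √(3)/4) - 23/4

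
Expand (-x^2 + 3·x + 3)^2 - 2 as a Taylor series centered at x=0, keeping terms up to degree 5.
x^4 - 6·x^3 + 3·x^2 + 18·x + 7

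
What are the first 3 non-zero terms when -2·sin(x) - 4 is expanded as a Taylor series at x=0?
x^3/3 - 2·x - 4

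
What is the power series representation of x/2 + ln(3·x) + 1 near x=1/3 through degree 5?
7/6 + 7·(x - 1/3)/2 - 9·(x - 1/3)^2/2 + 9·(x - 1/3)^3 - 81·(x - 1/3)^4/4 + 243·(x - 1/3)^5/5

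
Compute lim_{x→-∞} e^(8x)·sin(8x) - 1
Evaluate the dominant behaviour as x → -∞; each term tends to a finite value or vanishes.
Limit = -1.

Final answer: -1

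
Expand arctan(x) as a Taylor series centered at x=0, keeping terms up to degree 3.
-x^3/3 + x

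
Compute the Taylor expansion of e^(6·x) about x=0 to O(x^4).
36·x^3 + 18·x^2 + 6·x + 1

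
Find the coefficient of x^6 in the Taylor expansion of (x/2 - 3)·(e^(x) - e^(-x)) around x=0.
Expand to order 6: (x/2 - 3)·(e^(x) - e^(-x)) = x^6/120 - x^5/20 + x^4/6 - x^3 + x^2 - 6·x + O(x^7).
The coefficient of x^6 is 1/120.

Final answer: 1/120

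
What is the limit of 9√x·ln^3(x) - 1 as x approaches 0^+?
The product is a 0·∞ indeterminate form at x → 0⁺.
Rewrite the product as 9·ln^3(x) / x^(-1/2) and apply L'Hôpital, or use the standard hierarchy x^(-1/2) ≫ |ln x|^3 as x → 0⁺.
The indeterminate product → 0, so the limit = -1.

Final answer: -1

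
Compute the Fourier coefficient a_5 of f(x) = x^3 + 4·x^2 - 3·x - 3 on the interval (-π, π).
a_5 = (1/π) ∫_{-π}^{π} f(x)·cos(5x) dx.
Evaluate the integral (use parity and integration by parts as needed): a_5 = -16/25.

Final answer: -16/25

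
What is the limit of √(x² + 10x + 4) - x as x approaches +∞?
As x → +∞: multiply by the conjugate to get (10x+4)/(√(x²+10x+4)+x); the denominator ~ 2x, so the limit is 10/2 = 5.
Limit = 5.

Final answer: 5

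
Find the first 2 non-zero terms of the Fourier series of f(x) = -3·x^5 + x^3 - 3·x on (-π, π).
(-738 - 6·π^4 + 122·π^2)·sin(x) + (-16·π^2 + 27 + 3·π^4)·sin(2·x)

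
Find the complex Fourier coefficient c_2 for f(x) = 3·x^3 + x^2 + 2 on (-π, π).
Compute the real Fourier coefficients first: a_2 = 1, b_2 = 9/2 - 3·π^2.
Then c_2 = (a_2 − i·b_2)/2 = 1/2 - 9·i/4 + 3·i·π^2/2.

Final answer: 1/2 - 9·i/4 + 3·i·π^2/2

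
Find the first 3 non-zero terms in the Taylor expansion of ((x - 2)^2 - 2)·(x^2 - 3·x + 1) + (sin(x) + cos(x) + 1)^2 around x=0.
14·x^2 - 6·x + 6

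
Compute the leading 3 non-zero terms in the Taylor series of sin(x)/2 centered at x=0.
x^5/240 - x^3/12 + x/2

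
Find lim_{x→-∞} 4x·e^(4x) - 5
The product is a 0·∞ indeterminate form at x → -∞.
Rewrite the product as 4x / e^(-4x) (an ∞/∞ form) and apply L'Hôpital, or use the standard hierarchy e^(4|x|) ≫ |x| as x → -∞.
The indeterminate product → 0, so the limit = -5.

Final answer: -5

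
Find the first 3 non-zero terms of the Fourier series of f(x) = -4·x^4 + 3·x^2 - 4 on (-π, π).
(-204 + 32·π^2)·cos(x) + (15 - 8·π^2)·cos(2·x) - 4·π^4/5 - 4 + π^2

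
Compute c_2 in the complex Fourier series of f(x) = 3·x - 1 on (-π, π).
Compute the real Fourier coefficients first: a_2 = 0, b_2 = -3.
Then c_2 = (a_2 − i·b_2)/2 = 3·i/2.

Final answer: 3·i/2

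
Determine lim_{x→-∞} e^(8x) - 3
Evaluate the dominant behaviour as x → -∞; each term tends to a finite value or vanishes.
Limit = -3.

Final answer: -3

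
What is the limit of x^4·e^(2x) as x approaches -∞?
This is a 0·∞ indeterminate form at x → -∞.
Rewrite the product as x^4 / e^(-2x) (an ∞/∞ form) and apply L'Hôpital, or use the standard hierarchy e^(2|x|) ≫ |x^4| as x → -∞.
The indeterminate product → 0, so the limit = 0.

Final answer: 0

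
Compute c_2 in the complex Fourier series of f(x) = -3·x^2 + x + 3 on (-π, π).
Compute the real Fourier coefficients first: a_2 = -3, b_2 = -1.
Then c_2 = (a_2 − i·b_2)/2 = -3/2 + i/2.

Final answer: -3/2 + i/2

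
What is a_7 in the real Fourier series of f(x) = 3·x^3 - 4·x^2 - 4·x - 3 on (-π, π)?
a_7 = (1/π) ∫_{-π}^{π} f(x)·cos(7x) dx.
Evaluate the integral (use parity and integration by parts as needed): a_7 = 16/49.

Final answer: 16/49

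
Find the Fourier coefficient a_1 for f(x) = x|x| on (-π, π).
a_1 = (1/π) ∫_{-π}^{π} f(x)·cos(1x) dx.
Evaluate the integral (use parity and integration by parts as needed): a_1 = 0.

Final answer: 0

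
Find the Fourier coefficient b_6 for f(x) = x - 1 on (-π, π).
b_6 = (1/π) ∫_{-π}^{π} f(x)·sin(6x) dx.
Evaluate the integral (use parity and integration by parts as needed): b_6 = -1/3.

Final answer: -1/3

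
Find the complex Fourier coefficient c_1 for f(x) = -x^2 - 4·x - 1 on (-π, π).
Compute the real Fourier coefficients first: a_1 = 4, b_1 = -8.
Then c_1 = (a_1 − i·b_1)/2 = 2 + 4·i.

Final answer: 2 + 4·i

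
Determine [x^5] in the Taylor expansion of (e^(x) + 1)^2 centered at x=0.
Expand to order 5: (e^(x) + 1)^2 = 17·x^5/60 + 3·x^4/4 + 5·x^3/3 + 3·x^2 + 4·x + 4 + O(x^6).
The coefficient of x^5 is 17/60.

Final answer: 17/60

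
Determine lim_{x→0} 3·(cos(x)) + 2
Direct substitution at x = 0 gives 5.

Final answer: 5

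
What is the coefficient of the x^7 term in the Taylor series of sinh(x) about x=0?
Expand to order 7: sinh(x) = x^7/5040 + x^5/120 + x^3/6 + x + O(x^8).
The coefficient of x^7 is 1/5040.

Final answer: 1/5040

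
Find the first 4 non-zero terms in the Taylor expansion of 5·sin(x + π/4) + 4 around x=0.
-5·√(2)·x^3/12 - 5·√(2)·x^2/4 + 5·√(2)·x/2 + 5·√(2)/2 + 4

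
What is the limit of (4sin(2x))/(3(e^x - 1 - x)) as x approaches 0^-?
Both numerator and denominator → 0 as x → 0^-; this is a 0/0 indeterminate form.
Expand each to leading order near x = 0: numerator ~ 8·x, denominator ~ 3·x^2/2.
The limit of the ratio is -∞.

Final answer: -∞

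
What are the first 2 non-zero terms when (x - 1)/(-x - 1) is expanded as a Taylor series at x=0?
1 - 2·x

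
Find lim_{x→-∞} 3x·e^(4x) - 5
The product is a 0·∞ indeterminate form at x → -∞.
Rewrite the product as 3x / e^(-4x) (an ∞/∞ form) and apply L'Hôpital, or use the standard hierarchy e^(4|x|) ≫ |x| as x → -∞.
The indeterminate product → 0, so the limit = -5.

Final answer: -5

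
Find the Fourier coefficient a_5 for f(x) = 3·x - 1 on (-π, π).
a_5 = (1/π) ∫_{-π}^{π} f(x)·cos(5x) dx.
Evaluate the integral (use parity and integration by parts as needed): a_5 = 0.

Final answer: 0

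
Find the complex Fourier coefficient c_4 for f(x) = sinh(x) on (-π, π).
Compute the real Fourier coefficients first: a_4 = 0, b_4 = -8·sinh(π)/(17·π).
Then c_4 = (a_4 − i·b_4)/2 = 4·i·sinh(π)/(17·π).

Final answer: 4·i·sinh(π)/(17·π)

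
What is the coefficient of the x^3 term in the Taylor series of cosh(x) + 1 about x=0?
Expand to order 3: cosh(x) + 1 = x^2/2 + 2 + O(x^4).
The coefficient of x^3 is 0.

Final answer: 0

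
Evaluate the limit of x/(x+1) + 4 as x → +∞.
Evaluate the dominant behaviour as x → +∞; each term tends to a finite value or vanishes.
Limit = 5.

Final answer: 5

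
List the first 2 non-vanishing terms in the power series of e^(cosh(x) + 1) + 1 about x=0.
x^2·e^(2)/2 + 1 + e^(2)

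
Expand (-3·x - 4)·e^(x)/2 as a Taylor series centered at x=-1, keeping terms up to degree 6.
-e^(-1)/2 - 2·e^(-1)·(x + 1) - 7·e^(-1)·(x + 1)^2/4 - 5·e^(-1)·(x + 1)^3/6 - 13·e^(-1)·(x + 1)^4/48 - e^(-1)·(x + 1)^5/15 - 19·e^(-1)·(x + 1)^6/1440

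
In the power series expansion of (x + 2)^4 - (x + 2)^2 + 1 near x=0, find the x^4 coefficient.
Expand to order 4: (x + 2)^4 - (x + 2)^2 + 1 = x^4 + 8·x^3 + 23·x^2 + 28·x + 13 + O(x^5).
The coefficient of x^4 is 1.

Final answer: 1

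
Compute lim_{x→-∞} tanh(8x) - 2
Evaluate the dominant behaviour as x → -∞; each term tends to a finite value or vanishes.
Limit = -3.

Final answer: -3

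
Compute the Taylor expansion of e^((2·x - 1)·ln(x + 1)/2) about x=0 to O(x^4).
-21·x^3/16 + 11·x^2/8 - x/2 + 1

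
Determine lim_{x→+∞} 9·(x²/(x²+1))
Evaluate the dominant behaviour as x → +∞; each term tends to a finite value or vanishes.
Limit = 9.

Final answer: 9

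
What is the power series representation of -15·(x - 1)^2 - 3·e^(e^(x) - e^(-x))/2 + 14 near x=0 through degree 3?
-5·x^3/2 - 18·x^2 + 27·x - 5/2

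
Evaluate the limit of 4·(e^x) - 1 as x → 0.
Direct substitution at x = 0 gives 3.

Final answer: 3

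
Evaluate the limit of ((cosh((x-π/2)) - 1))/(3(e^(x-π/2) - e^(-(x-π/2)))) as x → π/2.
Both numerator and denominator → 0 as x → π/2; this is a 0/0 indeterminate form.
Expand each to leading order near x = π/2: numerator ~ (x - π/2)^2/2, denominator ~ 6·(x - π/2).
The limit of the ratio is 0.

Final answer: 0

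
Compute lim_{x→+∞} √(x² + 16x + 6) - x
This is an ∞ − ∞ indeterminate form.
Multiply and divide by the conjugate √(x²+16x + 6) + x; the x² terms cancel, leaving (16x + 6)/(√(x²+16x + 6)+x) → 16/2 = 8.
Limit = 8.

Final answer: 8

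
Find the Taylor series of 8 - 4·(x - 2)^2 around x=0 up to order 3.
-4·x^2 + 16·x - 8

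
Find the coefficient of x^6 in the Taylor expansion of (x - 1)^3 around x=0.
Expand to order 6: (x - 1)^3 = x^3 - 3·x^2 + 3·x - 1 + O(x^7).
The coefficient of x^6 is 0.

Final answer: 0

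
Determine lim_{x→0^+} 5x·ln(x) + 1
The product is a 0·∞ indeterminate form at x → 0⁺.
Rewrite the product as 5·ln(x) / x^(-1) and apply L'Hôpital, or use the standard hierarchy x^(-1) ≫ |ln x| as x → 0⁺.
The indeterminate product → 0, so the limit = 1.

Final answer: 1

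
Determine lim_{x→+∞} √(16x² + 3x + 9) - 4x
As x → +∞: multiply by the conjugate to get (3x+9)/(√(16x²+3x+9)+4x); the denominator ~ 8x, so the limit is 3/8.
Limit = 3/8.

Final answer: 3/8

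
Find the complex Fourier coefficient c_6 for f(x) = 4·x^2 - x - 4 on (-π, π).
Compute the real Fourier coefficients first: a_6 = 4/9, b_6 = 1/3.
Then c_6 = (a_6 − i·b_6)/2 = 2/9 - i/6.

Final answer: 2/9 - i/6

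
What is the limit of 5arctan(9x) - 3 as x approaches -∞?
Evaluate the dominant behaviour as x → -∞; each term tends to a finite value or vanishes.
Limit = -5·π/2 - 3.

Final answer: -5·π/2 - 3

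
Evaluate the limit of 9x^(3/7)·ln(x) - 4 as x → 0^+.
The product is a 0·∞ indeterminate form at x → 0⁺.
Rewrite the product as 9·ln(x) / x^(-3/7) and apply L'Hôpital, or use the standard hierarchy x^(-3/7) ≫ |ln x| as x → 0⁺.
The indeterminate product → 0, so the limit = -4.

Final answer: -4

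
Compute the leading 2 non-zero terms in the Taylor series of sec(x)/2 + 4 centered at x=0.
x^2/4 + 9/2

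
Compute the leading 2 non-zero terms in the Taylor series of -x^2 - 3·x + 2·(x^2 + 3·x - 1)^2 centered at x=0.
2 - 15·x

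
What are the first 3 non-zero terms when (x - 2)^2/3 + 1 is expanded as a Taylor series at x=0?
x^2/3 - 4·x/3 + 7/3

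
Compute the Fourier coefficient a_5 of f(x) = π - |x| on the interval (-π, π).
a_5 = (1/π) ∫_{-π}^{π} f(x)·cos(5x) dx.
Evaluate the integral (use parity and integration by parts as needed): a_5 = 4/(25·π).

Final answer: 4/(25·π)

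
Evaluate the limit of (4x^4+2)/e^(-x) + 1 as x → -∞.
The quotient is an ∞/∞ indeterminate form as x → -∞.
Compare growth rates of the dominant terms (exponentials ≫ polynomials ≫ logarithms), or apply L'Hôpital's rule; the quotient → 0.
Adding the constant: 0 + 1 = 1. Limit = 1.

Final answer: 1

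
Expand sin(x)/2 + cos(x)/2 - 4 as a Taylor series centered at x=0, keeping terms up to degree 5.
x^5/240 + x^4/48 - x^3/12 - x^2/4 + x/2 - 7/2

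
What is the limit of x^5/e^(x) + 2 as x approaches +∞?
The quotient is an ∞/∞ indeterminate form as x → +∞.
The exponential denominator e^(x) dominates the polynomial numerator (e^x ≫ x^5 as x → ∞), so the quotient → 0.
Adding the constant: 0 + 2 = 2. Limit = 2.

Final answer: 2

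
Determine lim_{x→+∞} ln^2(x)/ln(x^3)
This is an ∞/∞ indeterminate form as x → +∞.
Write ln(x^3) = 3·ln(x), reducing the quotient to ln(x)/3 → ∞.
Limit = ∞.

Final answer: ∞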